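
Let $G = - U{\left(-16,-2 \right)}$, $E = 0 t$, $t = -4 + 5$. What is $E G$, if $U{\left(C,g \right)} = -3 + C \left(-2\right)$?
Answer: $0$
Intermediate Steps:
$U{\left(C,g \right)} = -3 - 2 C$
$t = 1$
$E = 0$ ($E = 0 \cdot 1 = 0$)
$G = -29$ ($G = - (-3 - -32) = - (-3 + 32) = \left(-1\right) 29 = -29$)
$E G = 0 \left(-29\right) = 0$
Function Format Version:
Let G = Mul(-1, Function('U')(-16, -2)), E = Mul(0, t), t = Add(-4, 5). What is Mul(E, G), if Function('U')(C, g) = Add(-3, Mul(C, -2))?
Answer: 0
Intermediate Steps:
Function('U')(C, g) = Add(-3, Mul(-2, C))
t = 1
E = 0 (E = Mul(0, 1) = 0)
G = -29 (G = Mul(-1, Add(-3, Mul(-2, -16))) = Mul(-1, Add(-3, 32)) = Mul(-1, 29) = -29)
Mul(E, G) = Mul(0, -29) = 0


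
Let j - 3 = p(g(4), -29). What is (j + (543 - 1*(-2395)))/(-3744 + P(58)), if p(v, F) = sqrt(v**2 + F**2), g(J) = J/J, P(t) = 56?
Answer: -2941/3688 - sqrt(842)/3688 ≈ -0.80532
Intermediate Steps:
g(J) = 1
p(v, F) = sqrt(F**2 + v**2)
j = 3 + sqrt(842) (j = 3 + sqrt((-29)**2 + 1**2) = 3 + sqrt(841 + 1) = 3 + sqrt(842) ≈ 32.017)
(j + (543 - 1*(-2395)))/(-3744 + P(58)) = ((3 + sqrt(842)) + (543 - 1*(-2395)))/(-3744 + 56) = ((3 + sqrt(842)) + (543 + 2395))/(-3688) = ((3 + sqrt(842)) + 2938)*(-1/3688) = (2941 + sqrt(842))*(-1/3688) = -2941/3688 - sqrt(842)/3688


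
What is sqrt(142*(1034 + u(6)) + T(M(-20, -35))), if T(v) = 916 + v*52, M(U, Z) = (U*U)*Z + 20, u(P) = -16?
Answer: 4*I*sqrt(36343) ≈ 762.55*I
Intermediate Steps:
M(U, Z) = 20 + Z*U**2 (M(U, Z) = U**2*Z + 20 = Z*U**2 + 20 = 20 + Z*U**2)
T(v) = 916 + 52*v
sqrt(142*(1034 + u(6)) + T(M(-20, -35))) = sqrt(142*(1034 - 16) + (916 + 52*(20 - 35*(-20)**2))) = sqrt(142*1018 + (916 + 52*(20 - 35*400))) = sqrt(144556 + (916 + 52*(20 - 14000))) = sqrt(144556 + (916 + 52*(-13980))) = sqrt(144556 + (916 - 726960)) = sqrt(144556 - 726044) = sqrt(-581488) = 4*I*sqrt(36343)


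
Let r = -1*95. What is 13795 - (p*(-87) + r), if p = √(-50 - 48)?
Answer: 13890 + 609*I*√2 ≈ 13890.0 + 861.26*I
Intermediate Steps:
p = 7*I*√2 (p = √(-98) = 7*I*√2 ≈ 9.8995*I)
r = -95
13795 - (p*(-87) + r) = 13795 - ((7*I*√2)*(-87) - 95) = 13795 - (-609*I*√2 - 95) = 13795 - (-95 - 609*I*√2) = 13795 + (95 + 609*I*√2) = 13890 + 609*I*√2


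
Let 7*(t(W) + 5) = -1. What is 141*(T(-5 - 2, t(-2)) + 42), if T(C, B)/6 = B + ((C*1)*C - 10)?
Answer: 241956/7 ≈ 34565.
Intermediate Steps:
t(W) = -36/7 (t(W) = -5 + (1/7)*(-1) = -5 - 1/7 = -36/7)
T(C, B) = -60 + 6*B + 6*C**2 (T(C, B) = 6*(B + ((C*1)*C - 10)) = 6*(B + (C*C - 10)) = 6*(B + (C**2 - 10)) = 6*(B + (-10 + C**2)) = 6*(-10 + B + C**2) = -60 + 6*B + 6*C**2)
141*(T(-5 - 2, t(-2)) + 42) = 141*((-60 + 6*(-36/7) + 6*(-5 - 2)**2) + 42) = 141*((-60 - 216/7 + 6*(-7)**2) + 42) = 141*((-60 - 216/7 + 6*49) + 42) = 141*((-60 - 216/7 + 294) + 42) = 141*(1422/7 + 42) = 141*(1716/7) = 241956/7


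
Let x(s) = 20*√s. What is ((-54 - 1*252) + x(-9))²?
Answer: 90036 - 36720*I ≈ 90036.0 - 36720.0*I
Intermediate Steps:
((-54 - 1*252) + x(-9))² = ((-54 - 1*252) + 20*√(-9))² = ((-54 - 252) + 20*(3*I))² = (-306 + 60*I)²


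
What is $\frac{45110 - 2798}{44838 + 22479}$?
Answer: $\frac{14104}{22439} \approx 0.62855$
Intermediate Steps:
$\frac{45110 - 2798}{44838 + 22479} = \frac{42312}{67317} = 42312 \cdot \frac{1}{67317} = \frac{14104}{22439}$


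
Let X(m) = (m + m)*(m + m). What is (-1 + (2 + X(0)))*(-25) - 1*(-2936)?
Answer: 2911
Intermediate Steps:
X(m) = 4*m² (X(m) = (2*m)*(2*m) = 4*m²)
(-1 + (2 + X(0)))*(-25) - 1*(-2936) = (-1 + (2 + 4*0²))*(-25) - 1*(-2936) = (-1 + (2 + 4*0))*(-25) + 2936 = (-1 + (2 + 0))*(-25) + 2936 = (-1 + 2)*(-25) + 2936 = 1*(-25) + 2936 = -25 + 2936 = 2911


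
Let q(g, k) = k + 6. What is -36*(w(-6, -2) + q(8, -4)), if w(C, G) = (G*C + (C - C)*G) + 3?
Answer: -612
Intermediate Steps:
q(g, k) = 6 + k
w(C, G) = 3 + C*G (w(C, G) = (C*G + 0*G) + 3 = (C*G + 0) + 3 = C*G + 3 = 3 + C*G)
-36*(w(-6, -2) + q(8, -4)) = -36*((3 - 6*(-2)) + (6 - 4)) = -36*((3 + 12) + 2) = -36*(15 + 2) = -36*17 = -612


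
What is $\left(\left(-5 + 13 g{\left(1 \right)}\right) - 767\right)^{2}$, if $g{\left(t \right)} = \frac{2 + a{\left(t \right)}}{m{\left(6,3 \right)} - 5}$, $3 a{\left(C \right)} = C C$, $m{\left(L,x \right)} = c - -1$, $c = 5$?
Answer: $\frac{4950625}{9} \approx 5.5007 \cdot 10^{5}$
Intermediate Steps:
$m{\left(L,x \right)} = 6$ ($m{\left(L,x \right)} = 5 - -1 = 5 + 1 = 6$)
$a{\left(C \right)} = \frac{C^{2}}{3}$ ($a{\left(C \right)} = \frac{C C}{3} = \frac{C^{2}}{3}$)
$g{\left(t \right)} = 2 + \frac{t^{2}}{3}$ ($g{\left(t \right)} = \frac{2 + \frac{t^{2}}{3}}{6 - 5} = \frac{2 + \frac{t^{2}}{3}}{1} = \left(2 + \frac{t^{2}}{3}\right) 1 = 2 + \frac{t^{2}}{3}$)
$\left(\left(-5 + 13 g{\left(1 \right)}\right) - 767\right)^{2} = \left(\left(-5 + 13 \left(2 + \frac{1^{2}}{3}\right)\right) - 767\right)^{2} = \left(\left(-5 + 13 \left(2 + \frac{1}{3} \cdot 1\right)\right) - 767\right)^{2} = \left(\left(-5 + 13 \left(2 + \frac{1}{3}\right)\right) - 767\right)^{2} = \left(\left(-5 + 13 \cdot \frac{7}{3}\right) - 767\right)^{2} = \left(\left(-5 + \frac{91}{3}\right) - 767\right)^{2} = \left(\frac{76}{3} - 767\right)^{2} = \left(- \frac{2225}{3}\right)^{2} = \frac{4950625}{9}$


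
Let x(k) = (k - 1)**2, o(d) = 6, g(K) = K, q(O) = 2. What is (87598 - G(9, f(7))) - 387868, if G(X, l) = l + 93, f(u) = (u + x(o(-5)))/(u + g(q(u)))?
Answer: -2703299/9 ≈ -3.0037e+5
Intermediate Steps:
x(k) = (-1 + k)**2
f(u) = (25 + u)/(2 + u) (f(u) = (u + (-1 + 6)**2)/(u + 2) = (u + 5**2)/(2 + u) = (u + 25)/(2 + u) = (25 + u)/(2 + u))
G(X, l) = 93 + l
(87598 - G(9, f(7))) - 387868 = (87598 - (93 + (25 + 7)/(2 + 7))) - 387868 = (87598 - (93 + 32/9)) - 387868 = (87598 - 1*869/9) - 387868 = (87598 - 869/9) - 387868 = 787513/9 - 387868 = -2703299/9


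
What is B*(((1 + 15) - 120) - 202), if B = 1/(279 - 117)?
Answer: -17/9 ≈ -1.8889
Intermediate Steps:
B = 1/162 ≈ 0.0061728
B*(((1 + 15) - 120) - 202) = (((1 + 15) - 120) - 202)/162 = ((16 - 120) - 202)/162 = (-104 - 202)/162 = (1/162)*(-306) = -17/9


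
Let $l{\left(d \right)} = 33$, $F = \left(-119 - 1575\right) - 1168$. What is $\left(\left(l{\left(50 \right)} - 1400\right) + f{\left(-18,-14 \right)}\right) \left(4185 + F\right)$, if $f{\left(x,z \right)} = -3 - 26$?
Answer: $-1846908$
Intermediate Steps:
$F = -2862$ ($F = -1694 - 1168 = -2862$)
$f{\left(x,z \right)} = -29$ ($f{\left(x,z \right)} = -3 - 26 = -29$)
$\left(\left(l{\left(50 \right)} - 1400\right) + f{\left(-18,-14 \right)}\right) \left(4185 + F\right) = \left(\left(33 - 1400\right) - 29\right) \left(4185 - 2862\right) = \left(\left(33 - 1400\right) - 29\right) 1323 = \left(-1367 - 29\right) 1323 = \left(-1396\right) 1323 = -1846908$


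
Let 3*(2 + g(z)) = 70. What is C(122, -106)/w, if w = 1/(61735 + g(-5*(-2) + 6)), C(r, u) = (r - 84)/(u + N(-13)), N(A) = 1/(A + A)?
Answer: -183045772/8271 ≈ -22131.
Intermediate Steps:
N(A) = 1/(2*A)
g(z) = 64/3 (g(z) = -2 + (⅓)*70 = -2 + 70/3 = 64/3)
C(r, u) = (-84 + r)/(-1/26 + u) (C(r, u) = (r - 84)/(u + (½)/(-13)) = (-84 + r)/(u + (½)*(-1/13)) = (-84 + r)/(u - 1/26) = (-84 + r)/(-1/26 + u))
w = 3/185269 (w = 1/(61735 + 64/3) = 1/(185269/3) = 3/185269 ≈ 1.6193e-5)
C(122, -106)/w = (26*(-84 + 122)/(-1 + 26*(-106)))/(3/185269) = (26*38/(-1 - 2756))*(185269/3) = (26*38/(-2757))*(185269/3) = (26*(-1/2757)*38)*(185269/3) = -988/2757*185269/3 = -183045772/8271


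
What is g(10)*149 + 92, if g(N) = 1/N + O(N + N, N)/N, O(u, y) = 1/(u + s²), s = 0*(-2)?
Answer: 21529/200 ≈ 107.65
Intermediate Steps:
s = 0
O(u, y) = 1/u (O(u, y) = 1/(u + 0²) = 1/(u + 0) = 1/u)
g(N) = 1/N + 1/(2*N²) (g(N) = 1/N + 1/((N + N)*N) = 1/N + 1/(((2*N))*N) = 1/N + (1/(2*N))/N = 1/N + 1/(2*N²))
g(10)*149 + 92 = ((½ + 10)/10²)*149 + 92 = ((1/100)*(21/2))*149 + 92 = (21/200)*149 + 92 = 3129/200 + 92 = 21529/200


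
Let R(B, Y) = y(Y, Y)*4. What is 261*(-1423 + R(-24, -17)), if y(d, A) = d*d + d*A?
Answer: 232029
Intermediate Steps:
y(d, A) = d² + A*d
R(B, Y) = 8*Y² (R(B, Y) = (Y*(Y + Y))*4 = (Y*(2*Y))*4 = (2*Y²)*4 = 8*Y²)
261*(-1423 + R(-24, -17)) = 261*(-1423 + 8*(-17)²) = 261*(-1423 + 8*289) = 261*(-1423 + 2312) = 261*889 = 232029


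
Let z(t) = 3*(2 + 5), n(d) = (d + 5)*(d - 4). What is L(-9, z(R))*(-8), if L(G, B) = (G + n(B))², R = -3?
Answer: -1499912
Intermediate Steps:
n(d) = (-4 + d)*(5 + d) (n(d) = (5 + d)*(-4 + d) = (-4 + d)*(5 + d))
z(t) = 21 (z(t) = 3*7 = 21)
L(G, B) = (-20 + B + G + B²)² (L(G, B) = (G + (-20 + B + B²))² = (-20 + B + G + B²)²)
L(-9, z(R))*(-8) = (-20 + 21 - 9 + 21²)²*(-8) = (-20 + 21 - 9 + 441)²*(-8) = 433²*(-8) = 187489*(-8) = -1499912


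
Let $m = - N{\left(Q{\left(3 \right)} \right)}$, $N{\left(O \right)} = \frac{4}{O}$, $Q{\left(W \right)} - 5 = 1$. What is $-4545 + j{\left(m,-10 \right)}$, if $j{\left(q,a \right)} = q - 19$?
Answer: $- \frac{13694}{3} \approx -4564.7$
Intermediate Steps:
$Q{\left(W \right)} = 6$ ($Q{\left(W \right)} = 5 + 1 = 6$)
$m = - \frac{2}{3}$ ($m = - \frac{4}{6} = \left(-1\right) \frac{2}{3} = - \frac{2}{3} \approx -0.66667$)
$j{\left(q,a \right)} = -19 + q$
$-4545 + j{\left(m,-10 \right)} = -4545 - \frac{59}{3} = - \frac{13694}{3}$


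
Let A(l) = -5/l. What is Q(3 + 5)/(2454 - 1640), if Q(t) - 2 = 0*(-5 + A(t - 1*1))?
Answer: 1/407 ≈ 0.0024570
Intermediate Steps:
Q(t) = 2 (Q(t) = 2 + 0*(-5 - 5/(t - 1*1)) = 2 + 0*(-5 - 5/(t - 1)) = 2 + 0*(-5 - 5/(-1 + t)) = 2 + 0 = 2)
Q(3 + 5)/(2454 - 1640) = 2/(2454 - 1640) = 2/814 = (1/814)*2 = 1/407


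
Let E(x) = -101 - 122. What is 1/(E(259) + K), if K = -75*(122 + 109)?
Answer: -1/17548 ≈ -5.6987e-5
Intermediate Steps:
E(x) = -223
K = -17325 (K = -75*231 = -17325)
1/(E(259) + K) = 1/(-223 - 17325) = 1/(-17548) = -1/17548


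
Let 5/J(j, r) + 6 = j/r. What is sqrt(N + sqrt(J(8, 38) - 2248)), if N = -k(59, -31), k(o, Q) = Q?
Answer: sqrt(15004 + 110*I*sqrt(43538))/22 ≈ 6.6203 + 3.5816*I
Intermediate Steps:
J(j, r) = 5/(-6 + j/r)
N = 31 (N = -1*(-31) = 31)
sqrt(N + sqrt(J(8, 38) - 2248)) = sqrt(31 + sqrt(5*38/(8 - 6*38) - 2248)) = sqrt(31 + sqrt(5*38/(8 - 228) - 2248)) = sqrt(31 + sqrt(5*38/(-220) - 2248)) = sqrt(31 + sqrt(5*38*(-1/220) - 2248)) = sqrt(31 + sqrt(-19/22 - 2248)) = sqrt(31 + sqrt(-49475/22)) = sqrt(31 + 5*I*sqrt(43538)/22)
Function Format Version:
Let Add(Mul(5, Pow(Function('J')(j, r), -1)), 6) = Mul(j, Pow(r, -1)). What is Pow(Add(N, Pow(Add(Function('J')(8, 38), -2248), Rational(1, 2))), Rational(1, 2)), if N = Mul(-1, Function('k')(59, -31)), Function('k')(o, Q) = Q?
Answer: Mul(Rational(1, 22), Pow(Add(15004, Mul(110, I, Pow(43538, Rational(1, 2)))), Rational(1, 2))) ≈ Add(6.6203, Mul(3.5816, I))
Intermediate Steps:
Function('J')(j, r) = Mul(5, Pow(Add(-6, Mul(j, Pow(r, -1))), -1))
N = 31 (N = Mul(-1, -31) = 31)
Pow(Add(N, Pow(Add(Function('J')(8, 38), -2248), Rational(1, 2))), Rational(1, 2)) = Pow(Add(31, Pow(Add(Mul(5, 38, Pow(Add(8, Mul(-6, 38)), -1)), -2248), Rational(1, 2))), Rational(1, 2)) = Pow(Add(31, Pow(Add(Mul(5, 38, Pow(Add(8, -228), -1)), -2248), Rational(1, 2))), Rational(1, 2)) = Pow(Add(31, Pow(Add(Mul(5, 38, Pow(-220, -1)), -2248), Rational(1, 2))), Rational(1, 2)) = Pow(Add(31, Pow(Add(Mul(5, 38, Rational(-1, 220)), -2248), Rational(1, 2))), Rational(1, 2)) = Pow(Add(31, Pow(Add(Rational(-19, 22), -2248), Rational(1, 2))), Rational(1, 2)) = Pow(Add(31, Pow(Rational(-49475, 22), Rational(1, 2))), Rational(1, 2)) = Pow(Add(31, Mul(Rational(5, 22), I, Pow(43538, Rational(1, 2)))), Rational(1, 2))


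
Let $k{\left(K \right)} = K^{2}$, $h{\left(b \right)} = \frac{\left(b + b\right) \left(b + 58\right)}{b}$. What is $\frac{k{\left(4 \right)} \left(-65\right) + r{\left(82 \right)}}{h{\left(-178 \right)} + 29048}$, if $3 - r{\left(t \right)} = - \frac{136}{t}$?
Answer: $- \frac{42449}{1181128} \approx -0.035939$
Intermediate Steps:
$h{\left(b \right)} = 116 + 2 b$ ($h{\left(b \right)} = \frac{2 b \left(58 + b\right)}{b} = 116 + 2 b$)
$r{\left(t \right)} = 3 + \frac{136}{t}$ ($r{\left(t \right)} = 3 - - \frac{136}{t} = 3 + \frac{136}{t}$)
$\frac{k{\left(4 \right)} \left(-65\right) + r{\left(82 \right)}}{h{\left(-178 \right)} + 29048} = \frac{4^{2} \left(-65\right) + \left(3 + \frac{136}{82}\right)}{\left(116 + 2 \left(-178\right)\right) + 29048} = \frac{16 \left(-65\right) + \left(3 + 136 \cdot \frac{1}{82}\right)}{\left(116 - 356\right) + 29048} = \frac{-1040 + \left(3 + \frac{68}{41}\right)}{-240 + 29048} = \frac{-1040 + \frac{191}{41}}{28808} = \left(- \frac{42449}{41}\right) \frac{1}{28808} = - \frac{42449}{1181128}$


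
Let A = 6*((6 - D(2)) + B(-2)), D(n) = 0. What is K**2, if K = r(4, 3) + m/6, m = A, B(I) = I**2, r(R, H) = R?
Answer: 196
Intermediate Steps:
A = 60 (A = 6*((6 - 1*0) + (-2)**2) = 6*((6 + 0) + 4) = 6*(6 + 4) = 6*10 = 60)
m = 60
K = 14 (K = 4 + 60/6 = 4 + 60*(1/6) = 4 + 10 = 14)
K**2 = 14**2 = 196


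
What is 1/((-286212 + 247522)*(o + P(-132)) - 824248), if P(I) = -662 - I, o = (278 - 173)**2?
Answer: -1/406875798 ≈ -2.4578e-9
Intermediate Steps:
o = 11025 (o = 105**2 = 11025)
1/((-286212 + 247522)*(o + P(-132)) - 824248) = 1/((-286212 + 247522)*(11025 + (-662 - 1*(-132))) - 824248) = 1/(-38690*(11025 + (-662 + 132)) - 824248) = 1/(-38690*(11025 - 530) - 824248) = 1/(-38690*10495 - 824248) = 1/(-406051550 - 824248) = 1/(-406875798) = -1/406875798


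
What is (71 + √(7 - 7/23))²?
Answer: (1633 + √3542)²/529 ≈ 5415.1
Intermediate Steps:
(71 + √(7 - 7/23))² = (71 + √(154/23))² = (71 + √3542/23)²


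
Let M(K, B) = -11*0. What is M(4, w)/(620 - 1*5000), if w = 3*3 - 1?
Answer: 0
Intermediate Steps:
w = 8 (w = 9 - 1 = 8)
M(K, B) = 0
M(4, w)/(620 - 1*5000) = 0/(620 - 1*5000) = 0/(620 - 5000) = 0/(-4380) = 0*(-1/4380) = 0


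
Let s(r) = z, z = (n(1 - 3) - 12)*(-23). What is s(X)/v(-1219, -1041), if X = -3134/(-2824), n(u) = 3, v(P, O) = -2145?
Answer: -69/715 ≈ -0.096503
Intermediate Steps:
X = 1567/1412 (X = -3134*(-1/2824) = 1567/1412 ≈ 1.1098)
z = 207 (z = (3 - 12)*(-23) = -9*(-23) = 207)
s(r) = 207
s(X)/v(-1219, -1041) = 207/(-2145) = 207*(-1/2145) = -69/715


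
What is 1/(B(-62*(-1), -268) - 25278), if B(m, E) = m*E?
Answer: -1/41894 ≈ -2.3870e-5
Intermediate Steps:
B(m, E) = E*m
1/(B(-62*(-1), -268) - 25278) = 1/(-(-16616)*(-1) - 25278) = 1/(-268*62 - 25278) = 1/(-16616 - 25278) = 1/(-41894) = -1/41894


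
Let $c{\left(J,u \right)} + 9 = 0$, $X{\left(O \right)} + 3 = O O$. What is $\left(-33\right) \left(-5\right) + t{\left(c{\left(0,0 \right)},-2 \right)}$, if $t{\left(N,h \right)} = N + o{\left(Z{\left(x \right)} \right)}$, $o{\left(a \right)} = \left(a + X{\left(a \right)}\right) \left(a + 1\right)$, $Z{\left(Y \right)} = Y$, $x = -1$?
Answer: $156$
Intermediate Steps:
$X{\left(O \right)} = -3 + O^{2}$ ($X{\left(O \right)} = -3 + O O = -3 + O^{2}$)
$o{\left(a \right)} = \left(1 + a\right) \left(-3 + a + a^{2}\right)$ ($o{\left(a \right)} = \left(a + \left(-3 + a^{2}\right)\right) \left(a + 1\right) = \left(-3 + a + a^{2}\right) \left(1 + a\right) = \left(1 + a\right) \left(-3 + a + a^{2}\right)$)
$c{\left(J,u \right)} = -9$ ($c{\left(J,u \right)} = -9 + 0 = -9$)
$t{\left(N,h \right)} = N$ ($t{\left(N,h \right)} = N + \left(-3 + \left(-1\right)^{3} - -2 + 2 \left(-1\right)^{2}\right) = N + \left(-3 - 1 + 2 + 2 \cdot 1\right) = N + \left(-3 - 1 + 2 + 2\right) = N + 0 = N$)
$\left(-33\right) \left(-5\right) + t{\left(c{\left(0,0 \right)},-2 \right)} = \left(-33\right) \left(-5\right) - 9 = 165 - 9 = 156$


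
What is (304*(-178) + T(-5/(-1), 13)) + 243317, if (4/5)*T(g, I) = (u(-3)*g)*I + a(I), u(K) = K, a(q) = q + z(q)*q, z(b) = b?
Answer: 756755/4 ≈ 1.8919e+5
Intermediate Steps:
a(q) = q + q**2 (a(q) = q + q*q = q + q**2)
T(g, I) = -15*I*g/4 + 5*I*(1 + I)/4 (T(g, I) = 5*((-3*g)*I + I*(1 + I))/4 = 5*(-3*I*g + I*(1 + I))/4 = 5*(I*(1 + I) - 3*I*g)/4 = -15*I*g/4 + 5*I*(1 + I)/4)
(304*(-178) + T(-5/(-1), 13)) + 243317 = (304*(-178) + (5/4)*13*(1 + 13 - (-15)/(-1))) + 243317 = (-54112 + (5/4)*13*(1 + 13 - (-15)*(-1))) + 243317 = (-54112 + (5/4)*13*(1 + 13 - 3*5)) + 243317 = (-54112 + (5/4)*13*(1 + 13 - 15)) + 243317 = (-54112 + (5/4)*13*(-1)) + 243317 = (-54112 - 65/4) + 243317 = -216513/4 + 243317 = 756755/4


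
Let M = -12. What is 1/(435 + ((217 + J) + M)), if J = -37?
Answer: 1/603 ≈ 0.0016584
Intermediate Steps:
1/(435 + ((217 + J) + M)) = 1/(435 + ((217 - 37) - 12)) = 1/(435 + (180 - 12)) = 1/(435 + 168) = 1/603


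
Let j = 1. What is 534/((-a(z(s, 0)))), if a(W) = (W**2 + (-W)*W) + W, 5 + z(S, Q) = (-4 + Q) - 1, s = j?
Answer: 267/5 ≈ 53.400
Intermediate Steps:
s = 1
z(S, Q) = -10 + Q (z(S, Q) = -5 + ((-4 + Q) - 1) = -5 + (-5 + Q) = -10 + Q)
a(W) = W (a(W) = (W**2 - W**2) + W = 0 + W = W)
534/((-a(z(s, 0)))) = 534/((-(-10 + 0))) = 534/((-1*(-10))) = 534/10 = 534*(1/10) = 267/5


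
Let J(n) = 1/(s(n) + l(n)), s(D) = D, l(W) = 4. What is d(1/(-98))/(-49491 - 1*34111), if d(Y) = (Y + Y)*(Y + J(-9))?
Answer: -103/2007284020 ≈ -5.1313e-8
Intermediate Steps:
J(n) = 1/(4 + n) (J(n) = 1/(n + 4) = 1/(4 + n))
d(Y) = 2*Y*(-⅕ + Y) (d(Y) = (Y + Y)*(Y + 1/(4 - 9)) = (2*Y)*(Y + 1/(-5)) = (2*Y)*(Y - ⅕) = (2*Y)*(-⅕ + Y) = 2*Y*(-⅕ + Y))
d(1/(-98))/(-49491 - 1*34111) = ((⅖)*(-1 + 5/(-98))/(-98))/(-49491 - 1*34111) = ((⅖)*(-1/98)*(-1 + 5*(-1/98)))/(-49491 - 34111) = ((⅖)*(-1/98)*(-1 - 5/98))/(-83602) = ((⅖)*(-1/98)*(-103/98))*(-1/83602) = (103/24010)*(-1/83602) = -103/2007284020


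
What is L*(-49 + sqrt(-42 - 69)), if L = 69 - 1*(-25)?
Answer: -4606 + 94*I*sqrt(111) ≈ -4606.0 + 990.35*I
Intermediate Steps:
L = 94 (L = 69 + 25 = 94)
L*(-49 + sqrt(-42 - 69)) = 94*(-49 + sqrt(-42 - 69)) = 94*(-49 + sqrt(-111)) = 94*(-49 + I*sqrt(111)) = -4606 + 94*I*sqrt(111)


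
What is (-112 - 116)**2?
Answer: 51984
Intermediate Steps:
(-112 - 116)**2 = (-228)**2 = 51984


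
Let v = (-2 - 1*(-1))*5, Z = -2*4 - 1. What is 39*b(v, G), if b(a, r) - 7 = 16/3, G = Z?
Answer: 481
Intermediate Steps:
Z = -9 (Z = -8 - 1 = -9)
G = -9
v = -5 (v = (-2 + 1)*5 = -1*5 = -5)
b(a, r) = 37/3 (b(a, r) = 7 + 16/3 = 37/3)
39*b(v, G) = 39*(37/3) = 481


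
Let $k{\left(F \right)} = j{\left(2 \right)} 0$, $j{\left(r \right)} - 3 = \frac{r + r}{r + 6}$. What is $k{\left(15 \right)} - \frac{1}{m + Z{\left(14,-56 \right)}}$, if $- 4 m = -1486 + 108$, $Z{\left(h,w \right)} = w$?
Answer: $- \frac{2}{577} \approx -0.0034662$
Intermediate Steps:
$m = \frac{689}{2}$ ($m = - \frac{-1486 + 108}{4} = \left(- \frac{1}{4}\right) \left(-1378\right) = \frac{689}{2} \approx 344.5$)
$j{\left(r \right)} = 3 + \frac{2 r}{6 + r}$ ($j{\left(r \right)} = 3 + \frac{r + r}{r + 6} = 3 + \frac{2 r}{6 + r}$)
$k{\left(F \right)} = 0$ ($k{\left(F \right)} = \frac{18 + 5 \cdot 2}{6 + 2} \cdot 0 = \frac{18 + 10}{8} \cdot 0 = \frac{1}{8} \cdot 28 \cdot 0 = \frac{7}{2} \cdot 0 = 0$)
$k{\left(15 \right)} - \frac{1}{m + Z{\left(14,-56 \right)}} = 0 - \frac{1}{\frac{689}{2} - 56} = 0 - \frac{1}{\frac{577}{2}} = 0 - \frac{2}{577} = - \frac{2}{577}$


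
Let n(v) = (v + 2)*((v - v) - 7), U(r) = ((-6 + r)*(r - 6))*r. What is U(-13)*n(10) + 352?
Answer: 394564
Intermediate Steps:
U(r) = r*(-6 + r)² (U(r) = ((-6 + r)*(-6 + r))*r = (-6 + r)²*r = r*(-6 + r)²)
n(v) = -14 - 7*v (n(v) = (2 + v)*(0 - 7) = (2 + v)*(-7) = -14 - 7*v)
U(-13)*n(10) + 352 = (-13*(-6 - 13)²)*(-14 - 7*10) + 352 = (-13*(-19)²)*(-14 - 70) + 352 = -13*361*(-84) + 352 = -4693*(-84) + 352 = 394212 + 352 = 394564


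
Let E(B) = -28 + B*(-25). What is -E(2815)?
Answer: 70403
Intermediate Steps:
E(B) = -28 - 25*B
-E(2815) = -(-28 - 25*2815) = -(-28 - 70375) = -1*(-70403) = 70403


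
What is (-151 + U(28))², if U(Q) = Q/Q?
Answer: 22500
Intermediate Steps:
U(Q) = 1
(-151 + U(28))² = (-151 + 1)² = (-150)² = 22500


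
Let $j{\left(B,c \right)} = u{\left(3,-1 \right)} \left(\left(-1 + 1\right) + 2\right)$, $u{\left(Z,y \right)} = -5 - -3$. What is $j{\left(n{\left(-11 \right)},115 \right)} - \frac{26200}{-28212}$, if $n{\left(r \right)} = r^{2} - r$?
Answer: $- \frac{21662}{7053} \approx -3.0713$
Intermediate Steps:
$u{\left(Z,y \right)} = -2$ ($u{\left(Z,y \right)} = -5 + 3 = -2$)
$j{\left(B,c \right)} = -4$ ($j{\left(B,c \right)} = - 2 \left(\left(-1 + 1\right) + 2\right) = - 2 \left(0 + 2\right) = \left(-2\right) 2 = -4$)
$j{\left(n{\left(-11 \right)},115 \right)} - \frac{26200}{-28212} = -4 - \frac{26200}{-28212} = -4 - 26200 \left(- \frac{1}{28212}\right) = -4 - - \frac{6550}{7053} = -4 + \frac{6550}{7053} = - \frac{21662}{7053}$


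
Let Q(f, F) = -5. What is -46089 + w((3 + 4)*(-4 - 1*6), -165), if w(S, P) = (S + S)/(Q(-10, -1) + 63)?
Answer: -1336651/29 ≈ -46091.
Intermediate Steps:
w(S, P) = S/29 (w(S, P) = (S + S)/(-5 + 63) = (2*S)/58 = (2*S)*(1/58) = S/29)
-46089 + w((3 + 4)*(-4 - 1*6), -165) = -46089 + ((3 + 4)*(-4 - 1*6))/29 = -46089 + (7*(-4 - 6))/29 = -46089 + (7*(-10))/29 = -46089 + (1/29)*(-70) = -46089 - 70/29 = -1336651/29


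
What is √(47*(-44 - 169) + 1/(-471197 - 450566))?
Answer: I*√8505816399921622/921763 ≈ 100.05*I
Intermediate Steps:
√(47*(-44 - 169) + 1/(-471197 - 450566)) = √(47*(-213) + 1/(-921763)) = √(-10011 - 1/921763) = √(-9227769394/921763) = I*√8505816399921622/921763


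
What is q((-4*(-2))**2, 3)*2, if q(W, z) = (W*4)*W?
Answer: 32768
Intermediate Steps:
q(W, z) = 4*W**2 (q(W, z) = (4*W)*W = 4*W**2)
q((-4*(-2))**2, 3)*2 = (4*((-4*(-2))**2)**2)*2 = (4*(8**2)**2)*2 = (4*64**2)*2 = (4*4096)*2 = 16384*2 = 32768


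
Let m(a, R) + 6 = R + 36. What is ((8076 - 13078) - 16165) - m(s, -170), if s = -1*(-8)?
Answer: -21027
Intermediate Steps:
s = 8
m(a, R) = 30 + R (m(a, R) = -6 + (R + 36) = -6 + (36 + R) = 30 + R)
((8076 - 13078) - 16165) - m(s, -170) = ((8076 - 13078) - 16165) - (30 - 170) = (-5002 - 16165) - 1*(-140) = -21167 + 140 = -21027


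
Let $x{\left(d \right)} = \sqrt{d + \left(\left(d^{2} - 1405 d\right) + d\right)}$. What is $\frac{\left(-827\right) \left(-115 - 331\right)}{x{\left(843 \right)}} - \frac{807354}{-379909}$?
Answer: $\frac{807354}{379909} - \frac{184421 i \sqrt{29505}}{59010} \approx 2.1251 - 536.83 i$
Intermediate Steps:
$x{\left(d \right)} = \sqrt{d^{2} - 1403 d}$ ($x{\left(d \right)} = \sqrt{d + \left(d^{2} - 1404 d\right)} = \sqrt{d^{2} - 1403 d}$)
$\frac{\left(-827\right) \left(-115 - 331\right)}{x{\left(843 \right)}} - \frac{807354}{-379909} = \frac{\left(-827\right) \left(-115 - 331\right)}{\sqrt{843 \left(-1403 + 843\right)}} - \frac{807354}{-379909} = \frac{\left(-827\right) \left(-446\right)}{\sqrt{843 \left(-560\right)}} - - \frac{807354}{379909} = \frac{368842}{\sqrt{-472080}} + \frac{807354}{379909} = \frac{368842}{4 i \sqrt{29505}} + \frac{807354}{379909} = 368842 \left(- \frac{i \sqrt{29505}}{118020}\right) + \frac{807354}{379909} = - \frac{184421 i \sqrt{29505}}{59010} + \frac{807354}{379909} = \frac{807354}{379909} - \frac{184421 i \sqrt{29505}}{59010}$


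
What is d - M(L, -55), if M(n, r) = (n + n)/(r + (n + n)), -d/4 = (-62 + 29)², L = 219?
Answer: -1668786/383 ≈ -4357.1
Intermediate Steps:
d = -4356 (d = -4*(-62 + 29)² = -4*(-33)² = -4*1089 = -4356)
M(n, r) = 2*n/(r + 2*n) (M(n, r) = (2*n)/(r + 2*n) = 2*n/(r + 2*n))
d - M(L, -55) = -4356 - 2*219/(-55 + 2*219) = -4356 - 2*219/(-55 + 438) = -4356 - 2*219/383 = -4356 - 1*438/383 = -4356 - 438/383 = -1668786/383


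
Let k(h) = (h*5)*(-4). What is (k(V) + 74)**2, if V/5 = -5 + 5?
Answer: 5476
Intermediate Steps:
V = 0 (V = 5*(-5 + 5) = 5*0 = 0)
k(h) = -20*h (k(h) = (5*h)*(-4) = -20*h)
(k(V) + 74)**2 = (-20*0 + 74)**2 = (0 + 74)**2 = 74**2 = 5476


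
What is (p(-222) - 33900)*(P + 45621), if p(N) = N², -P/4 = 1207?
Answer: 627559512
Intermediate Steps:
P = -4828 (P = -4*1207 = -4828)
(p(-222) - 33900)*(P + 45621) = ((-222)² - 33900)*(-4828 + 45621) = (49284 - 33900)*40793 = 15384*40793 = 627559512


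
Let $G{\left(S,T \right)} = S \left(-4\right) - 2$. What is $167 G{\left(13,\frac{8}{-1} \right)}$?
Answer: $-9018$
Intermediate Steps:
$G{\left(S,T \right)} = -2 - 4 S$ ($G{\left(S,T \right)} = - 4 S - 2 = -2 - 4 S$)
$167 G{\left(13,\frac{8}{-1} \right)} = 167 \left(-2 - 52\right) = 167 \left(-54\right) = -9018$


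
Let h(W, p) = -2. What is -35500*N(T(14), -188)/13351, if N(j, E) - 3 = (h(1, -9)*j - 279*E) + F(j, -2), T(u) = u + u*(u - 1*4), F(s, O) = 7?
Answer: -1851467000/13351 ≈ -1.3868e+5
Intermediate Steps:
T(u) = u + u*(-4 + u) (T(u) = u + u*(u - 4) = u + u*(-4 + u))
N(j, E) = 10 - 279*E - 2*j (N(j, E) = 3 + ((-2*j - 279*E) + 7) = 3 + ((-279*E - 2*j) + 7) = 3 + (7 - 279*E - 2*j) = 10 - 279*E - 2*j)
-35500*N(T(14), -188)/13351 = -35500/(13351/(10 - 279*(-188) - 28*(-3 + 14))) = -35500/(13351/(10 + 52452 - 28*11)) = -35500/(13351/(10 + 52452 - 2*154)) = -35500/(13351/(10 + 52452 - 308)) = -35500/(13351/52154) = -35500/(13351*(1/52154)) = -35500/13351/52154 = -35500*52154/13351 = -1851467000/13351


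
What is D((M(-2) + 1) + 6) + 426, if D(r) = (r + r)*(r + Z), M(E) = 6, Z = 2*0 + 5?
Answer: 894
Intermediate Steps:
Z = 5 (Z = 0 + 5 = 5)
D(r) = 2*r*(5 + r) (D(r) = (r + r)*(r + 5) = (2*r)*(5 + r) = 2*r*(5 + r))
D((M(-2) + 1) + 6) + 426 = 2*((6 + 1) + 6)*(5 + ((6 + 1) + 6)) + 426 = 2*(7 + 6)*(5 + (7 + 6)) + 426 = 2*13*(5 + 13) + 426 = 2*13*18 + 426 = 468 + 426 = 894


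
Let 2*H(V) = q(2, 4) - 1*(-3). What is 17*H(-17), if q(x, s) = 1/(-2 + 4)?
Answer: 119/4 ≈ 29.750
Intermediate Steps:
q(x, s) = ½ (q(x, s) = 1/2 = ½)
H(V) = 7/4 (H(V) = (½ - 1*(-3))/2 = (½ + 3)/2 = (½)*(7/2) = 7/4)
17*H(-17) = 17*(7/4) = 119/4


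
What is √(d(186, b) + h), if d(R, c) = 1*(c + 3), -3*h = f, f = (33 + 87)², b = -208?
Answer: I*√5005 ≈ 70.746*I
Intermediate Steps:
f = 14400 (f = 120² = 14400)
h = -4800 (h = -⅓*14400 = -4800)
d(R, c) = 3 + c (d(R, c) = 1*(3 + c) = 3 + c)
√(d(186, b) + h) = √((3 - 208) - 4800) = √(-205 - 4800) = √(-5005) = I*√5005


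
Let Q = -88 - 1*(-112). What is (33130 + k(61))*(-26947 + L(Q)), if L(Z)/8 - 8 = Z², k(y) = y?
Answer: -739329525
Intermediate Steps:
Q = 24 (Q = -88 + 112 = 24)
L(Z) = 64 + 8*Z²
(33130 + k(61))*(-26947 + L(Q)) = (33130 + 61)*(-26947 + (64 + 8*24²)) = 33191*(-26947 + (64 + 8*576)) = 33191*(-26947 + (64 + 4608)) = 33191*(-26947 + 4672) = 33191*(-22275) = -739329525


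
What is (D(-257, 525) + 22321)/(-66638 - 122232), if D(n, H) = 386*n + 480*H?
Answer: -175119/188870 ≈ -0.92719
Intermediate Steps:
(D(-257, 525) + 22321)/(-66638 - 122232) = ((386*(-257) + 480*525) + 22321)/(-66638 - 122232) = ((-99202 + 252000) + 22321)/(-188870) = (152798 + 22321)*(-1/188870) = 175119*(-1/188870) = -175119/188870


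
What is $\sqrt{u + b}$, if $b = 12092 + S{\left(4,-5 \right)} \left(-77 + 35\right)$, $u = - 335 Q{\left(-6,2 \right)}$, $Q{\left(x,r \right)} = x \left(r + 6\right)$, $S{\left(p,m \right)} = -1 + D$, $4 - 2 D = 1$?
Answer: $\sqrt{28151} \approx 167.78$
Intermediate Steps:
$D = \frac{3}{2}$ ($D = 2 - \frac{1}{2} = \frac{3}{2} \approx 1.5$)
$S{\left(p,m \right)} = \frac{1}{2}$ ($S{\left(p,m \right)} = -1 + \frac{3}{2} = \frac{1}{2}$)
$Q{\left(x,r \right)} = x \left(6 + r\right)$
$u = 16080$ ($u = - 335 \left(- 6 \left(6 + 2\right)\right) = - 335 \left(\left(-6\right) 8\right) = \left(-335\right) \left(-48\right) = 16080$)
$b = 12071$ ($b = 12092 + \frac{-77 + 35}{2} = 12092 + \frac{1}{2} \left(-42\right) = 12092 - 21 = 12071$)
$\sqrt{u + b} = \sqrt{16080 + 12071} = \sqrt{28151}$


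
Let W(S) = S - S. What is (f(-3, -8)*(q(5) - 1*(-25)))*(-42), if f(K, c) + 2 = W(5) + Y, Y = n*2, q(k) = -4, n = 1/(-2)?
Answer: 2646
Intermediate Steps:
n = -½ (n = 1*(-½) = -½ ≈ -0.50000)
W(S) = 0
Y = -1 (Y = -½*2 = -1)
f(K, c) = -3 (f(K, c) = -2 + (0 - 1) = -2 - 1 = -3)
(f(-3, -8)*(q(5) - 1*(-25)))*(-42) = -3*(-4 - 1*(-25))*(-42) = -3*(-4 + 25)*(-42) = -3*21*(-42) = -63*(-42) = 2646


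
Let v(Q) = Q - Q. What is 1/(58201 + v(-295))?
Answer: 1/58201 ≈ 1.7182e-5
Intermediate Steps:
v(Q) = 0
1/(58201 + v(-295)) = 1/(58201 + 0) = 1/58201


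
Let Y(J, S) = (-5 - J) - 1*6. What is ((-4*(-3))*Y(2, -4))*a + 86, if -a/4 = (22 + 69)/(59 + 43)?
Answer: 10926/17 ≈ 642.71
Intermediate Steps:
a = -182/51 (a = -4*(22 + 69)/(59 + 43) = -364/102 = -4*91/102 = -182/51 ≈ -3.5686)
Y(J, S) = -11 - J (Y(J, S) = (-5 - J) - 6 = -11 - J)
((-4*(-3))*Y(2, -4))*a + 86 = ((-4*(-3))*(-11 - 1*2))*(-182/51) + 86 = (12*(-11 - 2))*(-182/51) + 86 = (12*(-13))*(-182/51) + 86 = -156*(-182/51) + 86 = 9464/17 + 86 = 10926/17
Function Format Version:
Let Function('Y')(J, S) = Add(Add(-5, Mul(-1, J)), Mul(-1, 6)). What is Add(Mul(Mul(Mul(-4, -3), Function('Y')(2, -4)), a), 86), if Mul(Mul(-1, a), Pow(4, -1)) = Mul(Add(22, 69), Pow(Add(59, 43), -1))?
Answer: Rational(10926, 17) ≈ 642.71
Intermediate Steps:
a = Rational(-182, 51) (a = Mul(-4, Mul(Add(22, 69), Pow(Add(59, 43), -1))) = Mul(-4, Mul(91, Pow(102, -1))) = Mul(-4, Mul(91, Rational(1, 102))) = Mul(-4, Rational(91, 102)) = Rational(-182, 51) ≈ -3.5686)
Function('Y')(J, S) = Add(-11, Mul(-1, J)) (Function('Y')(J, S) = Add(Add(-5, Mul(-1, J)), -6) = Add(-11, Mul(-1, J)))
Add(Mul(Mul(Mul(-4, -3), Function('Y')(2, -4)), a), 86) = Add(Mul(Mul(Mul(-4, -3), Add(-11, Mul(-1, 2))), Rational(-182, 51)), 86) = Add(Mul(Mul(12, Add(-11, -2)), Rational(-182, 51)), 86) = Add(Mul(Mul(12, -13), Rational(-182, 51)), 86) = Add(Mul(-156, Rational(-182, 51)), 86) = Add(Rational(9464, 17), 86) = Rational(10926, 17)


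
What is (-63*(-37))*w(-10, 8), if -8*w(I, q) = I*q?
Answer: 23310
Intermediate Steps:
w(I, q) = -I*q/8
(-63*(-37))*w(-10, 8) = (-63*(-37))*(-1/8*(-10)*8) = 2331*10 = 23310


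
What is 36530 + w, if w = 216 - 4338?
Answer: 32408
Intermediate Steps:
w = -4122
36530 + w = 36530 - 4122 = 32408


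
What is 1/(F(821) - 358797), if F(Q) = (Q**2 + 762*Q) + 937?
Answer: 1/941783 ≈ 1.0618e-6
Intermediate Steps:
F(Q) = 937 + Q**2 + 762*Q
1/(F(821) - 358797) = 1/((937 + 821**2 + 762*821) - 358797) = 1/((937 + 674041 + 625602) - 358797) = 1/(1300580 - 358797) = 1/941783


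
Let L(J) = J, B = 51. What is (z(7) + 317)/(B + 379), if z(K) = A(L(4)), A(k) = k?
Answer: 321/430 ≈ 0.74651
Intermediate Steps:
z(K) = 4
(z(7) + 317)/(B + 379) = (4 + 317)/(51 + 379) = 321/430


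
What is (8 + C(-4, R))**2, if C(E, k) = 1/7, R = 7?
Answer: 3249/49 ≈ 66.306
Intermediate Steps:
C(E, k) = 1/7
(8 + C(-4, R))**2 = (8 + 1/7)**2 = (57/7)**2 = 3249/49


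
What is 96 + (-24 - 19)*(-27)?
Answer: 1257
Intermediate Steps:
96 + (-24 - 19)*(-27) = 96 - 43*(-27) = 96 + 1161 = 1257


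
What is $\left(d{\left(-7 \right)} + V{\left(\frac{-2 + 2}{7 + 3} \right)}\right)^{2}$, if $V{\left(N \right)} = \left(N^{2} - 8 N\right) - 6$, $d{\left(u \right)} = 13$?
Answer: $49$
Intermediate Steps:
$V{\left(N \right)} = -6 + N^{2} - 8 N$
$\left(d{\left(-7 \right)} + V{\left(\frac{-2 + 2}{7 + 3} \right)}\right)^{2} = \left(13 - \left(6 - \frac{\left(-2 + 2\right)^{2}}{\left(7 + 3\right)^{2}} + \frac{8 \left(-2 + 2\right)}{7 + 3}\right)\right)^{2} = \left(13 - \left(6 + 0 + 8 \cdot 0 \cdot \frac{1}{10}\right)\right)^{2} = \left(13 - \left(6 - 0^{2}\right)\right)^{2} = \left(13 + \left(-6 + 0 + 0\right)\right)^{2} = \left(13 - 6\right)^{2} = 7^{2} = 49$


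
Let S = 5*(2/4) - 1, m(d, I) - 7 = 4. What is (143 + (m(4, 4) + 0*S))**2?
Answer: 23716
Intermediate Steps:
m(d, I) = 11 (m(d, I) = 7 + 4 = 11)
S = 3/2 (S = 5*(2*(1/4)) - 1 = 5*(1/2) - 1 = 5/2 - 1 = 3/2 ≈ 1.5000)
(143 + (m(4, 4) + 0*S))**2 = (143 + (11 + 0*(3/2)))**2 = (143 + (11 + 0))**2 = (143 + 11)**2 = 154**2 = 23716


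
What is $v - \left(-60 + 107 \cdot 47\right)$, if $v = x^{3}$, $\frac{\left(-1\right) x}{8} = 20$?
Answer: $-4100969$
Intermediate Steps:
$x = -160$ ($x = \left(-8\right) 20 = -160$)
$v = -4096000$ ($v = \left(-160\right)^{3} = -4096000$)
$v - \left(-60 + 107 \cdot 47\right) = -4096000 - \left(-60 + 107 \cdot 47\right) = -4096000 - \left(-60 + 5029\right) = -4096000 - 4969 = -4100969$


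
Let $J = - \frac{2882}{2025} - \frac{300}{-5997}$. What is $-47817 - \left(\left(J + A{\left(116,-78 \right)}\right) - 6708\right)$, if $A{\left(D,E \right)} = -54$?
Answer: $- \frac{166184055007}{4047975} \approx -41054.0$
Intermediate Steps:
$J = - \frac{5558618}{4047975}$ ($J = \left(-2882\right) \frac{1}{2025} - - \frac{100}{1999} = - \frac{2882}{2025} + \frac{100}{1999} = - \frac{5558618}{4047975} \approx -1.3732$)
$-47817 - \left(\left(J + A{\left(116,-78 \right)}\right) - 6708\right) = -47817 - \left(\left(- \frac{5558618}{4047975} - 54\right) - 6708\right) = -47817 - \left(- \frac{224149268}{4047975} - 6708\right) = -47817 - - \frac{27377965568}{4047975} = -47817 + \frac{27377965568}{4047975} = - \frac{166184055007}{4047975}$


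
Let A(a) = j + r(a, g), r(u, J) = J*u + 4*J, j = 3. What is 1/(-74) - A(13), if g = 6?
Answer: -7771/74 ≈ -105.01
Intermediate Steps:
r(u, J) = 4*J + J*u
A(a) = 27 + 6*a (A(a) = 3 + 6*(4 + a) = 3 + (24 + 6*a) = 27 + 6*a)
1/(-74) - A(13) = 1/(-74) - (27 + 6*13) = -1/74 - (27 + 78) = -1/74 - 1*105 = -1/74 - 105 = -7771/74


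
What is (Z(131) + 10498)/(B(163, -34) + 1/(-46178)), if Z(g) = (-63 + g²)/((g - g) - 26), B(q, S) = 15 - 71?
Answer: -5907320650/33617597 ≈ -175.72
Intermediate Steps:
B(q, S) = -56
Z(g) = 63/26 - g²/26 (Z(g) = (-63 + g²)/(0 - 26) = (-63 + g²)/(-26) = (-63 + g²)*(-1/26) = 63/26 - g²/26)
(Z(131) + 10498)/(B(163, -34) + 1/(-46178)) = ((63/26 - 1/26*131²) + 10498)/(-56 + 1/(-46178)) = ((63/26 - 1/26*17161) + 10498)/(-56 - 1/46178) = ((63/26 - 17161/26) + 10498)/(-2585969/46178) = (-8549/13 + 10498)*(-46178/2585969) = (127925/13)*(-46178/2585969) = -5907320650/33617597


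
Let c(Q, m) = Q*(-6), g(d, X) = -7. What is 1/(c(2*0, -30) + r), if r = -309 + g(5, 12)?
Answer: -1/316 ≈ -0.0031646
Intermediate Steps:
r = -316 (r = -309 - 7 = -316)
c(Q, m) = -6*Q
1/(c(2*0, -30) + r) = 1/(-12*0 - 316) = 1/(-6*0 - 316) = 1/(0 - 316) = 1/(-316) = -1/316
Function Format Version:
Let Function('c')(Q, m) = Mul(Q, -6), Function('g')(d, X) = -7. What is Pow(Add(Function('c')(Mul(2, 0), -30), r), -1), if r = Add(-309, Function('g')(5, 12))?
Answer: Rational(-1, 316) ≈ -0.0031646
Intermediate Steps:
r = -316 (r = Add(-309, -7) = -316)
Function('c')(Q, m) = Mul(-6, Q)
Pow(Add(Function('c')(Mul(2, 0), -30), r), -1) = Pow(Add(Mul(-6, Mul(2, 0)), -316), -1) = Pow(Add(Mul(-6, 0), -316), -1) = Pow(Add(0, -316), -1) = Pow(-316, -1) = Rational(-1, 316)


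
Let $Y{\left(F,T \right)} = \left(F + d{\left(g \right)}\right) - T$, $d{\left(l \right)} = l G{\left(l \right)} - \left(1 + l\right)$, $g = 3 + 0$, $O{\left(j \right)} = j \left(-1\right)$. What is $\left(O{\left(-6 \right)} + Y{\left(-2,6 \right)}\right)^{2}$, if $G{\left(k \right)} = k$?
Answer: $9$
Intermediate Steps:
$O{\left(j \right)} = - j$
$g = 3$
$d{\left(l \right)} = -1 + l^{2} - l$ ($d{\left(l \right)} = l l - \left(1 + l\right) = l^{2} - \left(1 + l\right) = -1 + l^{2} - l$)
$Y{\left(F,T \right)} = 5 + F - T$ ($Y{\left(F,T \right)} = \left(F - \left(4 - 9\right)\right) - T = \left(F - -5\right) - T = \left(F + 5\right) - T = \left(5 + F\right) - T = 5 + F - T$)
$\left(O{\left(-6 \right)} + Y{\left(-2,6 \right)}\right)^{2} = \left(\left(-1\right) \left(-6\right) - 3\right)^{2} = \left(6 - 3\right)^{2} = 3^{2} = 9$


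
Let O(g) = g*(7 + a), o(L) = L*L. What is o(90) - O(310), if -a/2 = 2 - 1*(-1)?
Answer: 7790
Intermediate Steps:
o(L) = L²
a = -6 (a = -2*(2 - 1*(-1)) = -2*(2 + 1) = -2*3 = -6)
O(g) = g (O(g) = g*(7 - 6) = g*1 = g)
o(90) - O(310) = 90² - 1*310 = 8100 - 310 = 7790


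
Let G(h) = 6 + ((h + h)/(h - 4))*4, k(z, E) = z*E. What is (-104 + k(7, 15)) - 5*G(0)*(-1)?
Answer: 31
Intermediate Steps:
k(z, E) = E*z
G(h) = 6 + 8*h/(-4 + h) (G(h) = 6 + ((2*h)/(-4 + h))*4 = 6 + (2*h/(-4 + h))*4 = 6 + 8*h/(-4 + h))
(-104 + k(7, 15)) - 5*G(0)*(-1) = (-104 + 15*7) - 10*(-12 + 7*0)/(-4 + 0)*(-1) = (-104 + 105) - 10*(-12 + 0)/(-4)*(-1) = 1 - 10*(-1)*(-12)/4*(-1) = 1 - 5*6*(-1) = 1 - 30*(-1) = 1 + 30 = 31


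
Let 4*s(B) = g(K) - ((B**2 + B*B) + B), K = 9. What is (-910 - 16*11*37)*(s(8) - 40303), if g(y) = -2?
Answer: 299384925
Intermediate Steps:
s(B) = -1/2 - B**2/2 - B/4 (s(B) = (-2 - ((B**2 + B*B) + B))/4 = (-2 - ((B**2 + B**2) + B))/4 = (-2 - (2*B**2 + B))/4 = (-2 - (B + 2*B**2))/4 = (-2 + (-B - 2*B**2))/4 = (-2 - B - 2*B**2)/4 = -1/2 - B**2/2 - B/4)
(-910 - 16*11*37)*(s(8) - 40303) = (-910 - 16*11*37)*((-1/2 - 1/2*8**2 - 1/4*8) - 40303) = (-910 - 176*37)*((-1/2 - 1/2*64 - 2) - 40303) = (-910 - 6512)*((-1/2 - 32 - 2) - 40303) = -7422*(-69/2 - 40303) = -7422*(-80675/2) = 299384925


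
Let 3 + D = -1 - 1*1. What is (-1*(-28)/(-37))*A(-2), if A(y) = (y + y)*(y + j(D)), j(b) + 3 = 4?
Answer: -112/37 ≈ -3.0270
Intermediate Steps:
D = -5 (D = -3 + (-1 - 1*1) = -3 + (-1 - 1) = -3 - 2 = -5)
j(b) = 1 (j(b) = -3 + 4 = 1)
A(y) = 2*y*(1 + y) (A(y) = (y + y)*(y + 1) = (2*y)*(1 + y) = 2*y*(1 + y))
(-1*(-28)/(-37))*A(-2) = (-1*(-28)/(-37))*(2*(-2)*(1 - 2)) = (28*(-1/37))*(2*(-2)*(-1)) = -28/37*4 = -112/37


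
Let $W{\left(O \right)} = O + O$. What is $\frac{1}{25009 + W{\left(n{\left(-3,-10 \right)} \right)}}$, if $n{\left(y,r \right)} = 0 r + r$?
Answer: $\frac{1}{24989} \approx 4.0018 \cdot 10^{-5}$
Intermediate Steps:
$n{\left(y,r \right)} = r$ ($n{\left(y,r \right)} = 0 + r = r$)
$W{\left(O \right)} = 2 O$
$\frac{1}{25009 + W{\left(n{\left(-3,-10 \right)} \right)}} = \frac{1}{25009 + 2 \left(-10\right)} = \frac{1}{25009 - 20} = \frac{1}{24989}$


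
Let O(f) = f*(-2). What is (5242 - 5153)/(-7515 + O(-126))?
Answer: -89/7263 ≈ -0.012254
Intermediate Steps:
O(f) = -2*f
(5242 - 5153)/(-7515 + O(-126)) = (5242 - 5153)/(-7515 - 2*(-126)) = 89/(-7515 + 252) = 89/(-7263) = 89*(-1/7263) = -89/7263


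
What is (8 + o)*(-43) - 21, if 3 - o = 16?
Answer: 194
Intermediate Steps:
o = -13 (o = 3 - 1*16 = 3 - 16 = -13)
(8 + o)*(-43) - 21 = (8 - 13)*(-43) - 21 = -5*(-43) - 21 = 215 - 21 = 194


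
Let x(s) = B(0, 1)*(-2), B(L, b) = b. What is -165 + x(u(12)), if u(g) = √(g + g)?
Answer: -167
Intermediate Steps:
u(g) = √2*√g (u(g) = √(2*g) = √2*√g)
x(s) = -2 (x(s) = 1*(-2) = -2)
-165 + x(u(12)) = -165 - 2 = -167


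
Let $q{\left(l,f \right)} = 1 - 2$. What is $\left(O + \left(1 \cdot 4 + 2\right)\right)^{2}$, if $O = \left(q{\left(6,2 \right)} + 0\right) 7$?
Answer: $1$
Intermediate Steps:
$q{\left(l,f \right)} = -1$
$O = -7$ ($O = \left(-1 + 0\right) 7 = \left(-1\right) 7 = -7$)
$\left(O + \left(1 \cdot 4 + 2\right)\right)^{2} = \left(-7 + \left(1 \cdot 4 + 2\right)\right)^{2} = \left(-7 + \left(4 + 2\right)\right)^{2} = \left(-7 + 6\right)^{2} = \left(-1\right)^{2} = 1$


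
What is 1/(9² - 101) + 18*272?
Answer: 97919/20 ≈ 4896.0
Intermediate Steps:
1/(9² - 101) + 18*272 = 1/(81 - 101) + 4896 = 1/(-20) + 4896 = -1/20 + 4896 = 97919/20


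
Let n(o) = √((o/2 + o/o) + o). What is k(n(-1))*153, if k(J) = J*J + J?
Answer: -153/2 + 153*I*√2/2 ≈ -76.5 + 108.19*I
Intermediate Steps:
n(o) = √(1 + 3*o/2) (n(o) = √((o*(½) + 1) + o) = √((o/2 + 1) + o) = √((1 + o/2) + o) = √(1 + 3*o/2))
k(J) = J + J² (k(J) = J² + J = J + J²)
k(n(-1))*153 = ((√(4 + 6*(-1))/2)*(1 + √(4 + 6*(-1))/2))*153 = ((√(4 - 6)/2)*(1 + √(4 - 6)/2))*153 = ((√(-2)/2)*(1 + √(-2)/2))*153 = (((I*√2)/2)*(1 + (I*√2)/2))*153 = ((I*√2/2)*(1 + I*√2/2))*153 = (I*√2*(1 + I*√2/2)/2)*153 = 153*I*√2*(1 + I*√2/2)/2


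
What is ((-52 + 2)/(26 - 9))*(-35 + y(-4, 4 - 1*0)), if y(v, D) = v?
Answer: 1950/17 ≈ 114.71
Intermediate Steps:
((-52 + 2)/(26 - 9))*(-35 + y(-4, 4 - 1*0)) = ((-52 + 2)/(26 - 9))*(-35 - 4) = -50/17*(-39) = 1950/17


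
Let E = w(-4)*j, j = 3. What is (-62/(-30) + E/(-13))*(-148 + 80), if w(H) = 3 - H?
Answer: -5984/195 ≈ -30.687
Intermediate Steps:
E = 21 (E = (3 - 1*(-4))*3 = (3 + 4)*3 = 7*3 = 21)
(-62/(-30) + E/(-13))*(-148 + 80) = (-62/(-30) + 21/(-13))*(-148 + 80) = (-62*(-1/30) + 21*(-1/13))*(-68) = (31/15 - 21/13)*(-68) = (88/195)*(-68) = -5984/195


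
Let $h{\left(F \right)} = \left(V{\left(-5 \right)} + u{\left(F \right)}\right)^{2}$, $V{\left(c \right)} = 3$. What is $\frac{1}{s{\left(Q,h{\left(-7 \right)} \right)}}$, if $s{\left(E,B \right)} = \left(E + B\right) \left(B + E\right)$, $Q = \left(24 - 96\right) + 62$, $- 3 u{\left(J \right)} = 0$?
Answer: $1$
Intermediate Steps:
$u{\left(J \right)} = 0$ ($u{\left(J \right)} = \left(- \frac{1}{3}\right) 0 = 0$)
$Q = -10$ ($Q = -72 + 62 = -10$)
$h{\left(F \right)} = 9$ ($h{\left(F \right)} = \left(3 + 0\right)^{2} = 3^{2} = 9$)
$s{\left(E,B \right)} = \left(B + E\right)^{2}$ ($s{\left(E,B \right)} = \left(B + E\right) \left(B + E\right) = \left(B + E\right)^{2}$)
$\frac{1}{s{\left(Q,h{\left(-7 \right)} \right)}} = \frac{1}{\left(9 - 10\right)^{2}} = \frac{1}{\left(-1\right)^{2}} = 1^{-1} = 1$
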